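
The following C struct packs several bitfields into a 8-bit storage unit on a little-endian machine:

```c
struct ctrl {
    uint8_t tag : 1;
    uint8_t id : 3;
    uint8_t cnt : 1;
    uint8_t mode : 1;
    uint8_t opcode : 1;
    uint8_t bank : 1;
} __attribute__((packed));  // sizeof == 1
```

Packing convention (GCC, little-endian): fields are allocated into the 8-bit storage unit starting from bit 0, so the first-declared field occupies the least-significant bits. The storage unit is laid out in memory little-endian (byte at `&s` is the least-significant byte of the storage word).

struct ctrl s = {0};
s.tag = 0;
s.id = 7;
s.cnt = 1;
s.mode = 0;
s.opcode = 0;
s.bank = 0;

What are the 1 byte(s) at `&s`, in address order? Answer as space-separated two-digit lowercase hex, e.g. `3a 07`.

1e

[0+:1] tag=0 & 0x1 = 0x0; word=0x00
[1+:3] id=7 & 0x7 = 0x7; word=0x0e
[4+:1] cnt=1 & 0x1 = 0x1; word=0x1e
[5+:1] mode=0 & 0x1 = 0x0; word=0x1e
[6+:1] opcode=0 & 0x1 = 0x0; word=0x1e
[7+:1] bank=0 & 0x1 = 0x0; word=0x1e
word = 0x1e → little-endian bytes:
  [0]=0x1e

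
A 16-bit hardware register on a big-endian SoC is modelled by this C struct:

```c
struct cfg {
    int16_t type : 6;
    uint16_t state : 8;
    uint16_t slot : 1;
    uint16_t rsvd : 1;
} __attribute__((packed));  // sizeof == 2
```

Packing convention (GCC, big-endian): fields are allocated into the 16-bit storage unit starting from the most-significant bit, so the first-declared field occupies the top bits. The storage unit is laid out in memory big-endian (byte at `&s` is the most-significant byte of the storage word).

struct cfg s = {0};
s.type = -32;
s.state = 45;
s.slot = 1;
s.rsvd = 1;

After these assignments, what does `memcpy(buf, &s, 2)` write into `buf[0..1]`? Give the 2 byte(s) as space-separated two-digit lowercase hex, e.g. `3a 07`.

80 b7

[10+:6] type=-32 & 0x3f = 0x20; word=0x8000
[2+:8] state=45 & 0xff = 0x2d; word=0x80b4
[1+:1] slot=1 & 0x1 = 0x1; word=0x80b6
[0+:1] rsvd=1 & 0x1 = 0x1; word=0x80b7
word = 0x80b7 → big-endian bytes:
  [0]=0x80  [1]=0xb7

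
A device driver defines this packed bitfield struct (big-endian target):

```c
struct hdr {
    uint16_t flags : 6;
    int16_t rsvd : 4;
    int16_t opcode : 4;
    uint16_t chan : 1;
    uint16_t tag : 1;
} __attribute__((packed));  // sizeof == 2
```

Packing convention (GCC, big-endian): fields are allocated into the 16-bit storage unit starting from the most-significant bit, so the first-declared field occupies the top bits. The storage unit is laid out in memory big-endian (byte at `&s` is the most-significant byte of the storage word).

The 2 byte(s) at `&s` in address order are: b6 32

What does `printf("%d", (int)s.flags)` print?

[0]=0xb6 [1]=0x32 (big-endian) → word 0xb632
flags [10+:6] = (word>>10) & 0x3f = 45  ←
rsvd [6+:4] = (word>>6) & 0xf = 8
opcode [2+:4] = (word>>2) & 0xf = 12
chan [1+:1] = (word>>1) & 0x1 = 1
tag [0+:1] = (word>>0) & 0x1 = 0

45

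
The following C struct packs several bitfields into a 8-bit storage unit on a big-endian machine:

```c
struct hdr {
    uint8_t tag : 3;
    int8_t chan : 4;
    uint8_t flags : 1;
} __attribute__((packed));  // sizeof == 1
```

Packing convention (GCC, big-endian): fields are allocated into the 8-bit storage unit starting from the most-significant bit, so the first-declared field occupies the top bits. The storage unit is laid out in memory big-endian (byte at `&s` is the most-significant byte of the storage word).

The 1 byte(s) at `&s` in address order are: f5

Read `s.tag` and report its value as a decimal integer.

7

[0]=0xf5 (big-endian) → word 0xf5
tag:3 @ bit 5 → (0xf5>>5)&0x7 = 0x7  ←
chan:4 @ bit 1 → (0xf5>>1)&0xf = 0xa
flags:1 @ bit 0 → (0xf5>>0)&0x1 = 0x1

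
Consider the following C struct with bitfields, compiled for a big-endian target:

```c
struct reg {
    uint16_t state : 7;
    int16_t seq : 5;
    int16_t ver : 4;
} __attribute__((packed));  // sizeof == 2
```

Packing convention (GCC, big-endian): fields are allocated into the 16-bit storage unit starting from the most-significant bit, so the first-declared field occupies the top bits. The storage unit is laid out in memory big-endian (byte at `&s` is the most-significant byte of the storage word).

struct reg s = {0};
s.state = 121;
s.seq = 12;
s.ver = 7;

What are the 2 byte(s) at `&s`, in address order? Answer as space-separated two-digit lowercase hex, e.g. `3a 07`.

f2 c7

state (7b) val=121 bits=0x79 at bit 9: 0xf200
seq (5b) val=12 bits=0xc at bit 4: 0xf2c0
ver (4b) val=7 bits=0x7 at bit 0: 0xf2c7
word = 0xf2c7 → big-endian bytes:
  [0]=0xf2  [1]=0xc7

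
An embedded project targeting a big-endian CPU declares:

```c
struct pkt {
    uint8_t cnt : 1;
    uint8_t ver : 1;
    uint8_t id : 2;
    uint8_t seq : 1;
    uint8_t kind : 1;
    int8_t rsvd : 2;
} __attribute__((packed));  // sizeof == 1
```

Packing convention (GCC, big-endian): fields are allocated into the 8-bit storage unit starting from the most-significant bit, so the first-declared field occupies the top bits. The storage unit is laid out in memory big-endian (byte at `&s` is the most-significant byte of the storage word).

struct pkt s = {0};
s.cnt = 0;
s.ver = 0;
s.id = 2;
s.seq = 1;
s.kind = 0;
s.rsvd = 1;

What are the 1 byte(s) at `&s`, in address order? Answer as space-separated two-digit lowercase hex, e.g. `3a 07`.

cnt (1b) val=0 bits=0x0 at bit 7: 0x00
ver (1b) val=0 bits=0x0 at bit 6: 0x00
id (2b) val=2 bits=0x2 at bit 4: 0x20
seq (1b) val=1 bits=0x1 at bit 3: 0x28
kind (1b) val=0 bits=0x0 at bit 2: 0x28
rsvd (2b) val=1 bits=0x1 at bit 0: 0x29
word = 0x29 → big-endian bytes:
  [0]=0x29

29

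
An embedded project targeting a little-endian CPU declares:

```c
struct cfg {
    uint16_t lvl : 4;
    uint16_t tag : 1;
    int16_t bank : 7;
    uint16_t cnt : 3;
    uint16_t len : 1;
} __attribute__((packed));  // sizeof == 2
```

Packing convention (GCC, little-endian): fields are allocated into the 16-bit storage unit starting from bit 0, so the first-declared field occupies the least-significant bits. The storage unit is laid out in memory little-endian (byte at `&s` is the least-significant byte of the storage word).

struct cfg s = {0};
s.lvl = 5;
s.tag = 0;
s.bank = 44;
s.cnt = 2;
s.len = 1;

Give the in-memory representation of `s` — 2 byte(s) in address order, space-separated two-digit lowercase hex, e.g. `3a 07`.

lvl (4b) val=5 bits=0x5 at bit 0: 0x0005
tag (1b) val=0 bits=0x0 at bit 4: 0x0005
bank (7b) val=44 bits=0x2c at bit 5: 0x0585
cnt (3b) val=2 bits=0x2 at bit 12: 0x2585
len (1b) val=1 bits=0x1 at bit 15: 0xa585
word = 0xa585 → little-endian bytes:
  [0]=0x85  [1]=0xa5

85 a5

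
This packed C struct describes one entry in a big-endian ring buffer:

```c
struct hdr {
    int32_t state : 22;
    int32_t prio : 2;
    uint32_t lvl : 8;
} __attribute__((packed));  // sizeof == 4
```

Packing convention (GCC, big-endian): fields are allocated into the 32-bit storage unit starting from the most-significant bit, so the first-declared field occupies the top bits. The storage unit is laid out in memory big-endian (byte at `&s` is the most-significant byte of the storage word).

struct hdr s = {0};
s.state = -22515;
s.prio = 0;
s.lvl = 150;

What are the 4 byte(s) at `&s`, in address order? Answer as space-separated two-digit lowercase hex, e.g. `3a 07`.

state:22 = -22515 → 0x3fa80d << 10 → word 0xfea03400
prio:2 = 0 → 0x0 << 8 → word 0xfea03400
lvl:8 = 150 → 0x96 << 0 → word 0xfea03496
word = 0xfea03496 → big-endian bytes:
  [0]=0xfe  [1]=0xa0  [2]=0x34  [3]=0x96

fe a0 34 96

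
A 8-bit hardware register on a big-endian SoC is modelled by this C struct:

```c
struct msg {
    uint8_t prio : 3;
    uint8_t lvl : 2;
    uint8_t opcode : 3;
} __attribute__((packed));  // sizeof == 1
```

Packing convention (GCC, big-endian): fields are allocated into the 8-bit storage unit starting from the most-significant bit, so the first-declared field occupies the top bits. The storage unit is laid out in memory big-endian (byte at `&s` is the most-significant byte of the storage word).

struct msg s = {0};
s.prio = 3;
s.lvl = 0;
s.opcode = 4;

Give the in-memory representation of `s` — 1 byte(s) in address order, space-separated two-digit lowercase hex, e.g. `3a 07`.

prio (3b) val=3 bits=0x3 at bit 5: 0x60
lvl (2b) val=0 bits=0x0 at bit 3: 0x60
opcode (3b) val=4 bits=0x4 at bit 0: 0x64
word = 0x64 → big-endian bytes:
  [0]=0x64

64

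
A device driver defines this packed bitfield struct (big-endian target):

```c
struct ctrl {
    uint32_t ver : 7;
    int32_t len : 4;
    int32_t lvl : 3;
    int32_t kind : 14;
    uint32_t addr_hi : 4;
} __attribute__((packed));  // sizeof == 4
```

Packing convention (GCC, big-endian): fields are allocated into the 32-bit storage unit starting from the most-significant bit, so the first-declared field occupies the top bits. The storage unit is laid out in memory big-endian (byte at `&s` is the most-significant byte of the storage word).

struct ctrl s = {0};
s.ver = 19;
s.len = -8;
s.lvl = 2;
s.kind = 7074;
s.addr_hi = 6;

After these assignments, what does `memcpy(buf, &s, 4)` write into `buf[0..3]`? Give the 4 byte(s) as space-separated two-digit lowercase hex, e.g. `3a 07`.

ver:7 = 19 → 0x13 << 25 → word 0x26000000
len:4 = -8 → 0x8 << 21 → word 0x27000000
lvl:3 = 2 → 0x2 << 18 → word 0x27080000
kind:14 = 7074 → 0x1ba2 << 4 → word 0x2709ba20
addr_hi:4 = 6 → 0x6 << 0 → word 0x2709ba26
word = 0x2709ba26 → big-endian bytes:
  [0]=0x27  [1]=0x09  [2]=0xba  [3]=0x26

27 09 ba 26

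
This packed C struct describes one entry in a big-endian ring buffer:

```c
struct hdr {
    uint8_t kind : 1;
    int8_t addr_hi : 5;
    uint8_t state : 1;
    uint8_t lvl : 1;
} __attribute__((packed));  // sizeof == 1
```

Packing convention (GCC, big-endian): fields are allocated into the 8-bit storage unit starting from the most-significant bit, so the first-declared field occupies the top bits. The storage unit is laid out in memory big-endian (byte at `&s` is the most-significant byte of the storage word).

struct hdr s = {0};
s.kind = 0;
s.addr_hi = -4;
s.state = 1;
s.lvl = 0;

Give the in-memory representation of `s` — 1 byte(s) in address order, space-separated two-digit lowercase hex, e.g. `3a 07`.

kind:1 = 0 → 0x0 << 7 → word 0x00
addr_hi:5 = -4 → 0x1c << 2 → word 0x70
state:1 = 1 → 0x1 << 1 → word 0x72
lvl:1 = 0 → 0x0 << 0 → word 0x72
word = 0x72 → big-endian bytes:
  [0]=0x72

72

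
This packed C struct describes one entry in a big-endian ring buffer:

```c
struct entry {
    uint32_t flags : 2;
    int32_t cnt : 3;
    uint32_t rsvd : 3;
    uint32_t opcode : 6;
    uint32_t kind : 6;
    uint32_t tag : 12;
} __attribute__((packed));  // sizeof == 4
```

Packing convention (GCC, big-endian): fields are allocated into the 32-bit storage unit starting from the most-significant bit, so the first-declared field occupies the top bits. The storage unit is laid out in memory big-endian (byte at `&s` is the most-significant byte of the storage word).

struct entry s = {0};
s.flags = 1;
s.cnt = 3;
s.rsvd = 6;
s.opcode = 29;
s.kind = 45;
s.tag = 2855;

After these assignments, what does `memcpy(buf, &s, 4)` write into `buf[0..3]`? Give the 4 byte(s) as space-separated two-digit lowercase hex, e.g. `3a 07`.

5e 76 db 27

flags (2b) val=1 bits=0x1 at bit 30: 0x40000000
cnt (3b) val=3 bits=0x3 at bit 27: 0x58000000
rsvd (3b) val=6 bits=0x6 at bit 24: 0x5e000000
opcode (6b) val=29 bits=0x1d at bit 18: 0x5e740000
kind (6b) val=45 bits=0x2d at bit 12: 0x5e76d000
tag (12b) val=2855 bits=0xb27 at bit 0: 0x5e76db27
word = 0x5e76db27 → big-endian bytes:
  [0]=0x5e  [1]=0x76  [2]=0xdb  [3]=0x27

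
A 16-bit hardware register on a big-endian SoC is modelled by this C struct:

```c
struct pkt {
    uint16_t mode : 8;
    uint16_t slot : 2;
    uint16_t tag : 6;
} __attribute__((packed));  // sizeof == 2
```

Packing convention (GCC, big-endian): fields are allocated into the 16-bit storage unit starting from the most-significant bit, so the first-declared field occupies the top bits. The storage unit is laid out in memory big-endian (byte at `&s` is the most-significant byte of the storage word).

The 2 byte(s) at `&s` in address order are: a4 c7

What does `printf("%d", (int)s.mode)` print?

[0]=0xa4 [1]=0xc7 (big-endian) → word 0xa4c7
mode [8+:8] = (word>>8) & 0xff = 164  ←
slot [6+:2] = (word>>6) & 0x3 = 3
tag [0+:6] = (word>>0) & 0x3f = 7

164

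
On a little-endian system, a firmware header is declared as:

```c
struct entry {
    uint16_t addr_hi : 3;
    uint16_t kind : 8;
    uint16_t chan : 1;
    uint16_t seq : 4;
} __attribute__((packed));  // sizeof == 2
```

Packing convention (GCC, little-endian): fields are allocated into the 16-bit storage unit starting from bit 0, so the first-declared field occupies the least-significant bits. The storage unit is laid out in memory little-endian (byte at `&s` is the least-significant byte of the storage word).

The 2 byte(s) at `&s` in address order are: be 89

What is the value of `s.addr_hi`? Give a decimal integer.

[0]=0xbe [1]=0x89 (little-endian) → word 0x89be
addr_hi:3 @ bit 0 → (0x89be>>0)&0x7 = 0x6  ←
kind:8 @ bit 3 → (0x89be>>3)&0xff = 0x37
chan:1 @ bit 11 → (0x89be>>11)&0x1 = 0x1
seq:4 @ bit 12 → (0x89be>>12)&0xf = 0x8

6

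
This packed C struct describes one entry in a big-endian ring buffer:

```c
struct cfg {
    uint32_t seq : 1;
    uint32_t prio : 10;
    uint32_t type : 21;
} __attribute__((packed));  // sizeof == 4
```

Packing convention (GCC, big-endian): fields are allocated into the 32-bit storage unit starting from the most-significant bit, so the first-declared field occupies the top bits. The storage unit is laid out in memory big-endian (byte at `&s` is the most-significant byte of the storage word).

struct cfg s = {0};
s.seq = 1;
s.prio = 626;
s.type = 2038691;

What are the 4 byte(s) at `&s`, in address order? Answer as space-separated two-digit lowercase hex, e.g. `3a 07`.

seq:1 = 1 → 0x1 << 31 → word 0x80000000
prio:10 = 626 → 0x272 << 21 → word 0xce400000
type:21 = 2038691 → 0x1f1ba3 << 0 → word 0xce5f1ba3
word = 0xce5f1ba3 → big-endian bytes:
  [0]=0xce  [1]=0x5f  [2]=0x1b  [3]=0xa3

ce 5f 1b a3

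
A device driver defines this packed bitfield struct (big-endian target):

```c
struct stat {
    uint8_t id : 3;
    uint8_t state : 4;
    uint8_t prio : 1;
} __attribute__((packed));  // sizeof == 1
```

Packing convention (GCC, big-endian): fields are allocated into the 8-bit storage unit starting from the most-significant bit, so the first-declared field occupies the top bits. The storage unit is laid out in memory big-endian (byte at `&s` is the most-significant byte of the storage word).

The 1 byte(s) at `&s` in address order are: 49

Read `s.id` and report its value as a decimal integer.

2

[0]=0x49 (big-endian) → word 0x49
id [5+:3] = (word>>5) & 0x7 = 2  ←
state [1+:4] = (word>>1) & 0xf = 4
prio [0+:1] = (word>>0) & 0x1 = 1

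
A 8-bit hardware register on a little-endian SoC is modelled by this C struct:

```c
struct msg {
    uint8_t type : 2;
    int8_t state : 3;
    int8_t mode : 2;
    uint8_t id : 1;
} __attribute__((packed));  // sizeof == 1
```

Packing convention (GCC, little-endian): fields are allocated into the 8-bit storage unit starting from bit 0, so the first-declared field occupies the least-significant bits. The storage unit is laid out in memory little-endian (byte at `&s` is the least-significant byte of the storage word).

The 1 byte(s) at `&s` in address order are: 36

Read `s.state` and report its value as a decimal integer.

-3

[0]=0x36 (little-endian) → word 0x36
type:2 @ bit 0 → (0x36>>0)&0x3 = 0x2
state:3 @ bit 2 → (0x36>>2)&0x7 = 0x5  ←
mode:2 @ bit 5 → (0x36>>5)&0x3 = 0x1
id:1 @ bit 7 → (0x36>>7)&0x1 = 0x0
state signed 3b, MSB=1: 5 - 8 = -3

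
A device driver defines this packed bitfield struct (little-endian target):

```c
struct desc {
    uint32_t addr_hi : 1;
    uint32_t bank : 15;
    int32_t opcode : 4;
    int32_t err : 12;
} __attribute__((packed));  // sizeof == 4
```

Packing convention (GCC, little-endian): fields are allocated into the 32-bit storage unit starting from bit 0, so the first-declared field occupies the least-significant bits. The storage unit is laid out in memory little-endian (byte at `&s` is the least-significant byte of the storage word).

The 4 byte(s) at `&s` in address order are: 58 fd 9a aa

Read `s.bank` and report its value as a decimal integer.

[0]=0x58 [1]=0xfd [2]=0x9a [3]=0xaa (little-endian) → word 0xaa9afd58
addr_hi [0+:1] = (word>>0) & 0x1 = 0
bank [1+:15] = (word>>1) & 0x7fff = 32428  ←
opcode [16+:4] = (word>>16) & 0xf = 10
err [20+:12] = (word>>20) & 0xfff = 2729

32428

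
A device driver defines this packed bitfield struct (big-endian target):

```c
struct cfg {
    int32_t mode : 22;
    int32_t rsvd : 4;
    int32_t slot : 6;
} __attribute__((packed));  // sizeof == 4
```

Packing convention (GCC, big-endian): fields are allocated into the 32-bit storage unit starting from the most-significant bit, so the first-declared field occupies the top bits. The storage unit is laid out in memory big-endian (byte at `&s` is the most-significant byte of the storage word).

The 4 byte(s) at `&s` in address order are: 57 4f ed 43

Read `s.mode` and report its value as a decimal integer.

[0]=0x57 [1]=0x4f [2]=0xed [3]=0x43 (big-endian) → word 0x574fed43
mode:22 @ bit 10 → (0x574fed43>>10)&0x3fffff = 0x15d3fb  ←
rsvd:4 @ bit 6 → (0x574fed43>>6)&0xf = 0x5
slot:6 @ bit 0 → (0x574fed43>>0)&0x3f = 0x3
mode signed 22b, MSB=0: value = 1430523

1430523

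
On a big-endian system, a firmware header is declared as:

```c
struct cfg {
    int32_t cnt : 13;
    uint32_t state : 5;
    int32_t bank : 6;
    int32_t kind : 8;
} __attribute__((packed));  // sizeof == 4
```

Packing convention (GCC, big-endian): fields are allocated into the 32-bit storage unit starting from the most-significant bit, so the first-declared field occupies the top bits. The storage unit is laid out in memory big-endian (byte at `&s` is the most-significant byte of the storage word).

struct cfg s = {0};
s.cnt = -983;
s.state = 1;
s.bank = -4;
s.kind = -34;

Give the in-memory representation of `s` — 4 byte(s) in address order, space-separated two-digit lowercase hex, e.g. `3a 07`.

e1 48 7c de

cnt:13 = -983 → 0x1c29 << 19 → word 0xe1480000
state:5 = 1 → 0x1 << 14 → word 0xe1484000
bank:6 = -4 → 0x3c << 8 → word 0xe1487c00
kind:8 = -34 → 0xde << 0 → word 0xe1487cde
word = 0xe1487cde → big-endian bytes:
  [0]=0xe1  [1]=0x48  [2]=0x7c  [3]=0xde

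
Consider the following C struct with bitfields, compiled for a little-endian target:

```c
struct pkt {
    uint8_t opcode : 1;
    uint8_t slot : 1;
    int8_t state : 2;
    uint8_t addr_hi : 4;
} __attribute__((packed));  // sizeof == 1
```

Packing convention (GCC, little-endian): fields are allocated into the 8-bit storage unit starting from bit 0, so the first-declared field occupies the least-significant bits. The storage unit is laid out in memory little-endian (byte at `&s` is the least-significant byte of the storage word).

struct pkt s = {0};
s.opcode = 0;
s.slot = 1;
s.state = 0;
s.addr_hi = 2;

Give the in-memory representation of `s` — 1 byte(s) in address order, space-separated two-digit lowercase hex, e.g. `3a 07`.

opcode (1b) val=0 bits=0x0 at bit 0: 0x00
slot (1b) val=1 bits=0x1 at bit 1: 0x02
state (2b) val=0 bits=0x0 at bit 2: 0x02
addr_hi (4b) val=2 bits=0x2 at bit 4: 0x22
word = 0x22 → little-endian bytes:
  [0]=0x22

22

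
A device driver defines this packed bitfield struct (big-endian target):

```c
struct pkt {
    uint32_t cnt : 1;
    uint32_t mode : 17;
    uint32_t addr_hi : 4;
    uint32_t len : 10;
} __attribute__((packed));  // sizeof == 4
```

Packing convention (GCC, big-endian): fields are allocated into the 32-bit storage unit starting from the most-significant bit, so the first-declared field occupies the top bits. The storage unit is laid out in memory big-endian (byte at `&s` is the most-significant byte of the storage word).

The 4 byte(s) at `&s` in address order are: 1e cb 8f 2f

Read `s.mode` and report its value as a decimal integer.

31534

[0]=0x1e [1]=0xcb [2]=0x8f [3]=0x2f (big-endian) → word 0x1ecb8f2f
cnt [31+:1] = (word>>31) & 0x1 = 0
mode [14+:17] = (word>>14) & 0x1ffff = 31534  ←
addr_hi [10+:4] = (word>>10) & 0xf = 3
len [0+:10] = (word>>0) & 0x3ff = 815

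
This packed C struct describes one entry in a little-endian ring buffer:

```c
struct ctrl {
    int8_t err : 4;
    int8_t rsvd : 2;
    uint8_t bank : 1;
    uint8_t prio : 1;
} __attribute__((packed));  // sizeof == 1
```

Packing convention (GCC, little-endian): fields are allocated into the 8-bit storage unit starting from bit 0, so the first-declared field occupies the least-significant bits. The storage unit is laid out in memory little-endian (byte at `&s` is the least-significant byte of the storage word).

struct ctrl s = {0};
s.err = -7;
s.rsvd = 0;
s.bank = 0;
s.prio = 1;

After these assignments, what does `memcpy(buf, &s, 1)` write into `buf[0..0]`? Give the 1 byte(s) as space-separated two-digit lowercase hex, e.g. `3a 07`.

[0+:4] err=-7 & 0xf = 0x9; word=0x09
[4+:2] rsvd=0 & 0x3 = 0x0; word=0x09
[6+:1] bank=0 & 0x1 = 0x0; word=0x09
[7+:1] prio=1 & 0x1 = 0x1; word=0x89
word = 0x89 → little-endian bytes:
  [0]=0x89

89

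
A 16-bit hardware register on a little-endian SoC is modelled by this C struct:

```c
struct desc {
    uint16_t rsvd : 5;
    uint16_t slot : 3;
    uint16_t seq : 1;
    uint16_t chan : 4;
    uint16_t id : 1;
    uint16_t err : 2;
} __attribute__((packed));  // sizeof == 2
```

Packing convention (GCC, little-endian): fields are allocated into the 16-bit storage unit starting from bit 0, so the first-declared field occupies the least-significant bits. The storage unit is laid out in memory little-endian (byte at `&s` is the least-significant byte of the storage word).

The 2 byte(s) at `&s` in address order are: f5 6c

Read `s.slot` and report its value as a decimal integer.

[0]=0xf5 [1]=0x6c (little-endian) → word 0x6cf5
rsvd [0+:5] = (word>>0) & 0x1f = 21
slot [5+:3] = (word>>5) & 0x7 = 7  ←
seq [8+:1] = (word>>8) & 0x1 = 0
chan [9+:4] = (word>>9) & 0xf = 6
id [13+:1] = (word>>13) & 0x1 = 1
err [14+:2] = (word>>14) & 0x3 = 1

7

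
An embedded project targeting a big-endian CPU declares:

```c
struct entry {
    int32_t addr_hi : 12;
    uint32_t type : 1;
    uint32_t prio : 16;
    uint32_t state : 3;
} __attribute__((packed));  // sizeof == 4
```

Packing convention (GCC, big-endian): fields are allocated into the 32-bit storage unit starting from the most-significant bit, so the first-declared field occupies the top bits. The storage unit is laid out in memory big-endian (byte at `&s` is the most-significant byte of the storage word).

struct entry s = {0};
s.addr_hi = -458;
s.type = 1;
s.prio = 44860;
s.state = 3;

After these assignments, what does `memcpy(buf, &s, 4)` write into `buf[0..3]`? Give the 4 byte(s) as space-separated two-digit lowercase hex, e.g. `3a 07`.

e3 6d 79 e3

addr_hi (12b) val=-458 bits=0xe36 at bit 20: 0xe3600000
type (1b) val=1 bits=0x1 at bit 19: 0xe3680000
prio (16b) val=44860 bits=0xaf3c at bit 3: 0xe36d79e0
state (3b) val=3 bits=0x3 at bit 0: 0xe36d79e3
word = 0xe36d79e3 → big-endian bytes:
  [0]=0xe3  [1]=0x6d  [2]=0x79  [3]=0xe3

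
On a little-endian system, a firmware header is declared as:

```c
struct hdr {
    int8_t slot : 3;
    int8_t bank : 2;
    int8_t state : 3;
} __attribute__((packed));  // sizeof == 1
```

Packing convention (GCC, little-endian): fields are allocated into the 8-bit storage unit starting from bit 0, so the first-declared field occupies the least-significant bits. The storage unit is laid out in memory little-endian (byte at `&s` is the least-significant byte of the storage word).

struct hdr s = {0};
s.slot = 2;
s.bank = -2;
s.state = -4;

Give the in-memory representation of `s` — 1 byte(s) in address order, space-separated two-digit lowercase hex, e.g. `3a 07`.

[0+:3] slot=2 & 0x7 = 0x2; word=0x02
[3+:2] bank=-2 & 0x3 = 0x2; word=0x12
[5+:3] state=-4 & 0x7 = 0x4; word=0x92
word = 0x92 → little-endian bytes:
  [0]=0x92

92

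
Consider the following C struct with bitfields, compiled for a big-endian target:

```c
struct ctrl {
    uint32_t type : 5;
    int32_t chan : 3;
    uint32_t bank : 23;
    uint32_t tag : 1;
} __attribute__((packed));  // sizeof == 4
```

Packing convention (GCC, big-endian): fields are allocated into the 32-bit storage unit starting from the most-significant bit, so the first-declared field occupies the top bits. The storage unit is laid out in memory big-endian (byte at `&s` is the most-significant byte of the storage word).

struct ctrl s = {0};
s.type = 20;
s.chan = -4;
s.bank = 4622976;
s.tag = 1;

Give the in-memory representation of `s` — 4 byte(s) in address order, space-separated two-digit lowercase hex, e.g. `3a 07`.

a4 8d 15 01

[27+:5] type=20 & 0x1f = 0x14; word=0xa0000000
[24+:3] chan=-4 & 0x7 = 0x4; word=0xa4000000
[1+:23] bank=4622976 & 0x7fffff = 0x468a80; word=0xa48d1500
[0+:1] tag=1 & 0x1 = 0x1; word=0xa48d1501
word = 0xa48d1501 → big-endian bytes:
  [0]=0xa4  [1]=0x8d  [2]=0x15  [3]=0x01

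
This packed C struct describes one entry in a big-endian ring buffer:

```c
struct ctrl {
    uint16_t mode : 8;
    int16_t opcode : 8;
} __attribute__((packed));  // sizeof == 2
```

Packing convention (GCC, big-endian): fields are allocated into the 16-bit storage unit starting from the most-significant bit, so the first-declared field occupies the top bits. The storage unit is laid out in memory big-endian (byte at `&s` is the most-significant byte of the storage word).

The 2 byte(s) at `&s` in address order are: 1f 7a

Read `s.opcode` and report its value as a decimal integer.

[0]=0x1f [1]=0x7a (big-endian) → word 0x1f7a
mode:8 @ bit 8 → (0x1f7a>>8)&0xff = 0x1f
opcode:8 @ bit 0 → (0x1f7a>>0)&0xff = 0x7a  ←
opcode signed 8b, MSB=0: value = 122

122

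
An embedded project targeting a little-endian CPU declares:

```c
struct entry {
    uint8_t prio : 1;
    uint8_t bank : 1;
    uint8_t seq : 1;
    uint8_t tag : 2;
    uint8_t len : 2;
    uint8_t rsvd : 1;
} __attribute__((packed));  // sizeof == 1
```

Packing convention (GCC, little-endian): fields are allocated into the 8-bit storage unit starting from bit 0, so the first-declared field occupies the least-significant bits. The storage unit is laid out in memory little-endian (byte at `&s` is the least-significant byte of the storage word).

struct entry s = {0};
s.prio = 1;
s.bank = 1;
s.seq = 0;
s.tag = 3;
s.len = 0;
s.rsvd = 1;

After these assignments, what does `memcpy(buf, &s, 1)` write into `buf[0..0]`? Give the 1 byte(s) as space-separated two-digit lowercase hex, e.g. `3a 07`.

9b

prio:1 = 1 → 0x1 << 0 → word 0x01
bank:1 = 1 → 0x1 << 1 → word 0x03
seq:1 = 0 → 0x0 << 2 → word 0x03
tag:2 = 3 → 0x3 << 3 → word 0x1b
len:2 = 0 → 0x0 << 5 → word 0x1b
rsvd:1 = 1 → 0x1 << 7 → word 0x9b
word = 0x9b → little-endian bytes:
  [0]=0x9b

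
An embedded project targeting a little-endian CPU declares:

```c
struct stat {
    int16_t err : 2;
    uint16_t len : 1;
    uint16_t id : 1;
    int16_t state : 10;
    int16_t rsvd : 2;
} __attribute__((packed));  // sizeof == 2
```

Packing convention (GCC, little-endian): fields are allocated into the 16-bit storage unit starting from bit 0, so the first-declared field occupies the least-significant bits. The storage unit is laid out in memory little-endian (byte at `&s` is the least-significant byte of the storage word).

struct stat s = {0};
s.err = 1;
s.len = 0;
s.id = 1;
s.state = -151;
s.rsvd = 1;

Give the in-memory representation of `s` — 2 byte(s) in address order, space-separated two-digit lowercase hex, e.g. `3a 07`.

[0+:2] err=1 & 0x3 = 0x1; word=0x0001
[2+:1] len=0 & 0x1 = 0x0; word=0x0001
[3+:1] id=1 & 0x1 = 0x1; word=0x0009
[4+:10] state=-151 & 0x3ff = 0x369; word=0x3699
[14+:2] rsvd=1 & 0x3 = 0x1; word=0x7699
word = 0x7699 → little-endian bytes:
  [0]=0x99  [1]=0x76

99 76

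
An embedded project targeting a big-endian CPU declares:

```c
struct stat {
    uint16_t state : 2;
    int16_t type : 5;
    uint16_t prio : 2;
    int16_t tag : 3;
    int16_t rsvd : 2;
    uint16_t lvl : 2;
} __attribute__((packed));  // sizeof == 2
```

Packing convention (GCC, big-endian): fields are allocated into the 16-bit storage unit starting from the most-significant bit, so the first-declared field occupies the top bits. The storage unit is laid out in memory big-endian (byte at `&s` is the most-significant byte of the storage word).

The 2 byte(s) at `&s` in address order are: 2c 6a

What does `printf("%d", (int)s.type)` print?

[0]=0x2c [1]=0x6a (big-endian) → word 0x2c6a
state [14+:2] = (word>>14) & 0x3 = 0
type [9+:5] = (word>>9) & 0x1f = 22  ←
prio [7+:2] = (word>>7) & 0x3 = 0
tag [4+:3] = (word>>4) & 0x7 = 6
rsvd [2+:2] = (word>>2) & 0x3 = 2
lvl [0+:2] = (word>>0) & 0x3 = 2
type signed 5b, MSB=1: 22 - 32 = -10

-10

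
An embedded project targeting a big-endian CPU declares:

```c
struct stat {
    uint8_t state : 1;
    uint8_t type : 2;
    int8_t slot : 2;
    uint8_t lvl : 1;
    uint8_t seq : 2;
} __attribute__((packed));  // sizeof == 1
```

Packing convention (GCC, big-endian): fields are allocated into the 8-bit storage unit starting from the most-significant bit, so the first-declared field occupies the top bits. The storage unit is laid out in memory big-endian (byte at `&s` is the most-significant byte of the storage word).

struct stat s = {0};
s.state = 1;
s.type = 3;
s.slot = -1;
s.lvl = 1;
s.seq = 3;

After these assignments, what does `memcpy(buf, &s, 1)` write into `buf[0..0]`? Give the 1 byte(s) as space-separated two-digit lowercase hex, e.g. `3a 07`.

state (1b) val=1 bits=0x1 at bit 7: 0x80
type (2b) val=3 bits=0x3 at bit 5: 0xe0
slot (2b) val=-1 bits=0x3 at bit 3: 0xf8
lvl (1b) val=1 bits=0x1 at bit 2: 0xfc
seq (2b) val=3 bits=0x3 at bit 0: 0xff
word = 0xff → big-endian bytes:
  [0]=0xff

ff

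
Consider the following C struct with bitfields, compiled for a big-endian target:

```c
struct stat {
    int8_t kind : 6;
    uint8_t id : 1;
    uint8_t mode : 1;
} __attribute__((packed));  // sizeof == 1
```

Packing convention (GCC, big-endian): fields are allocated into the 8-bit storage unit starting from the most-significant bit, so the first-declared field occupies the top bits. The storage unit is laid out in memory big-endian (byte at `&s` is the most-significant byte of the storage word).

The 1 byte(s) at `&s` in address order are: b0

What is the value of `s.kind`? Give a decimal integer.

[0]=0xb0 (big-endian) → word 0xb0
kind:6 @ bit 2 → (0xb0>>2)&0x3f = 0x2c  ←
id:1 @ bit 1 → (0xb0>>1)&0x1 = 0x0
mode:1 @ bit 0 → (0xb0>>0)&0x1 = 0x0
kind signed 6b, MSB=1: 44 - 64 = -20

-20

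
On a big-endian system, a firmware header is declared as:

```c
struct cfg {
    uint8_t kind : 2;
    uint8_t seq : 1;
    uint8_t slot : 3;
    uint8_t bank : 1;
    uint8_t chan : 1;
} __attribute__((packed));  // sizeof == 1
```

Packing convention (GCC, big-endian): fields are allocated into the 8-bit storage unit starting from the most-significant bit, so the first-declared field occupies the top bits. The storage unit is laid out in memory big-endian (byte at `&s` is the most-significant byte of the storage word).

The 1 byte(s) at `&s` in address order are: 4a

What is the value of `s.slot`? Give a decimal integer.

[0]=0x4a (big-endian) → word 0x4a
kind:2 @ bit 6 → (0x4a>>6)&0x3 = 0x1
seq:1 @ bit 5 → (0x4a>>5)&0x1 = 0x0
slot:3 @ bit 2 → (0x4a>>2)&0x7 = 0x2  ←
bank:1 @ bit 1 → (0x4a>>1)&0x1 = 0x1
chan:1 @ bit 0 → (0x4a>>0)&0x1 = 0x0

2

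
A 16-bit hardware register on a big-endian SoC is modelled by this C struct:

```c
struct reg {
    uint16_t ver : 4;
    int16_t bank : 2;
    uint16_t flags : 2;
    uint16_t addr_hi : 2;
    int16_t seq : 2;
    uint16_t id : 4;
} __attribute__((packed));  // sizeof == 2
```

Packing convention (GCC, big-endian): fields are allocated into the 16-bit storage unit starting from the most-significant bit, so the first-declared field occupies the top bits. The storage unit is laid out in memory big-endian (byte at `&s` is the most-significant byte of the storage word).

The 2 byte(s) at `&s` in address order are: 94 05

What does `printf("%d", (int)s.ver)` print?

9

[0]=0x94 [1]=0x05 (big-endian) → word 0x9405
ver [12+:4] = (word>>12) & 0xf = 9  ←
bank [10+:2] = (word>>10) & 0x3 = 1
flags [8+:2] = (word>>8) & 0x3 = 0
addr_hi [6+:2] = (word>>6) & 0x3 = 0
seq [4+:2] = (word>>4) & 0x3 = 0
id [0+:4] = (word>>0) & 0xf = 5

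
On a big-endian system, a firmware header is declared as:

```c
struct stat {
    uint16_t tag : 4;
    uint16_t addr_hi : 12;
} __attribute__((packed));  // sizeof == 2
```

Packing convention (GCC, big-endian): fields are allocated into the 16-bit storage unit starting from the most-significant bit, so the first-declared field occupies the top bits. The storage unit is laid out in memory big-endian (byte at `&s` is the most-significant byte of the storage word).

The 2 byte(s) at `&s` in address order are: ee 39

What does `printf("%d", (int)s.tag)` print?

[0]=0xee [1]=0x39 (big-endian) → word 0xee39
tag:4 @ bit 12 → (0xee39>>12)&0xf = 0xe  ←
addr_hi:12 @ bit 0 → (0xee39>>0)&0xfff = 0xe39

14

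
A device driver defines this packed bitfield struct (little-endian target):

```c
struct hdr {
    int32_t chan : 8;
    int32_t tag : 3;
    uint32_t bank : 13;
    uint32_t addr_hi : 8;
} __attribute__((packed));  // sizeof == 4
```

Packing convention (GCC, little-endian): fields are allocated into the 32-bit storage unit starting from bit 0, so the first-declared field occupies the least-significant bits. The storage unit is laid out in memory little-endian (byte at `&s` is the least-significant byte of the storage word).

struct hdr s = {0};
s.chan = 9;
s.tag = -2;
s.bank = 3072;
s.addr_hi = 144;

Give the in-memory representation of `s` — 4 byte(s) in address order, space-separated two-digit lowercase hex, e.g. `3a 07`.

chan (8b) val=9 bits=0x9 at bit 0: 0x00000009
tag (3b) val=-2 bits=0x6 at bit 8: 0x00000609
bank (13b) val=3072 bits=0xc00 at bit 11: 0x00600609
addr_hi (8b) val=144 bits=0x90 at bit 24: 0x90600609
word = 0x90600609 → little-endian bytes:
  [0]=0x09  [1]=0x06  [2]=0x60  [3]=0x90

09 06 60 90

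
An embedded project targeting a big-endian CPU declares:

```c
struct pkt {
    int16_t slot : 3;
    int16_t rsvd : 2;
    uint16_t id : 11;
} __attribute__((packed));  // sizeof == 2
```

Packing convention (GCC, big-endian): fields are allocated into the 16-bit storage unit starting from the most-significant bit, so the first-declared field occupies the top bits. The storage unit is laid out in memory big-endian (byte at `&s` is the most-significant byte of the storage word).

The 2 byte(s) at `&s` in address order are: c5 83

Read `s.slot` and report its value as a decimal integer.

[0]=0xc5 [1]=0x83 (big-endian) → word 0xc583
slot [13+:3] = (word>>13) & 0x7 = 6  ←
rsvd [11+:2] = (word>>11) & 0x3 = 0
id [0+:11] = (word>>0) & 0x7ff = 1411
slot signed 3b, MSB=1: 6 - 8 = -2

-2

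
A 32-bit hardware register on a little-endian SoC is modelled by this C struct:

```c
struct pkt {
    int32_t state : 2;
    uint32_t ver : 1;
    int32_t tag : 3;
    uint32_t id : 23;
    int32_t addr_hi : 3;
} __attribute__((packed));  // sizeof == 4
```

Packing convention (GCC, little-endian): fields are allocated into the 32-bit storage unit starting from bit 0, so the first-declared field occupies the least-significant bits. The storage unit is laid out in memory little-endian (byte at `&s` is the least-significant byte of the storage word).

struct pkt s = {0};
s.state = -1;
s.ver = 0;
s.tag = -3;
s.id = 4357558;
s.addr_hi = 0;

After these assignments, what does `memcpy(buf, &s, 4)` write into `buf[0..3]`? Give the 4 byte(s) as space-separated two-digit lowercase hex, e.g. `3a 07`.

[0+:2] state=-1 & 0x3 = 0x3; word=0x00000003
[2+:1] ver=0 & 0x1 = 0x0; word=0x00000003
[3+:3] tag=-3 & 0x7 = 0x5; word=0x0000002b
[6+:23] id=4357558 & 0x7fffff = 0x427db6; word=0x109f6dab
[29+:3] addr_hi=0 & 0x7 = 0x0; word=0x109f6dab
word = 0x109f6dab → little-endian bytes:
  [0]=0xab  [1]=0x6d  [2]=0x9f  [3]=0x10

ab 6d 9f 10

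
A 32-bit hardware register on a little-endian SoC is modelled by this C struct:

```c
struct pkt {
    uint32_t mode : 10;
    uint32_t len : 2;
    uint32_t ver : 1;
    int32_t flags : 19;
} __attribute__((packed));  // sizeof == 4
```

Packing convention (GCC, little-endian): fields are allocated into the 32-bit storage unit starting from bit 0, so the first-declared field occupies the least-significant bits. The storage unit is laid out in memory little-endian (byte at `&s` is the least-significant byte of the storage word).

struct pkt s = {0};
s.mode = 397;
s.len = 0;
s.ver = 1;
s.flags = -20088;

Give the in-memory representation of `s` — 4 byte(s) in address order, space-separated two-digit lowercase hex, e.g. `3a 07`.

[0+:10] mode=397 & 0x3ff = 0x18d; word=0x0000018d
[10+:2] len=0 & 0x3 = 0x0; word=0x0000018d
[12+:1] ver=1 & 0x1 = 0x1; word=0x0000118d
[13+:19] flags=-20088 & 0x7ffff = 0x7b188; word=0xf631118d
word = 0xf631118d → little-endian bytes:
  [0]=0x8d  [1]=0x11  [2]=0x31  [3]=0xf6

8d 11 31 f6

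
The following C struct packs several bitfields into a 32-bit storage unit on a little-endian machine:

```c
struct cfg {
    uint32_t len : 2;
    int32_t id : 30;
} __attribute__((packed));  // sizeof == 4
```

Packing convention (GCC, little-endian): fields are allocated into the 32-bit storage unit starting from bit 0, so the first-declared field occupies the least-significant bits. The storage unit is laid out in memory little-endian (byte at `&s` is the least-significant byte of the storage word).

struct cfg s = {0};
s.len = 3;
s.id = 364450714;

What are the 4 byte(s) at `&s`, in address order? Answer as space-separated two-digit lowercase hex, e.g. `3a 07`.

6b 4e e4 56

[0+:2] len=3 & 0x3 = 0x3; word=0x00000003
[2+:30] id=364450714 & 0x3fffffff = 0x15b9139a; word=0x56e44e6b
word = 0x56e44e6b → little-endian bytes:
  [0]=0x6b  [1]=0x4e  [2]=0xe4  [3]=0x56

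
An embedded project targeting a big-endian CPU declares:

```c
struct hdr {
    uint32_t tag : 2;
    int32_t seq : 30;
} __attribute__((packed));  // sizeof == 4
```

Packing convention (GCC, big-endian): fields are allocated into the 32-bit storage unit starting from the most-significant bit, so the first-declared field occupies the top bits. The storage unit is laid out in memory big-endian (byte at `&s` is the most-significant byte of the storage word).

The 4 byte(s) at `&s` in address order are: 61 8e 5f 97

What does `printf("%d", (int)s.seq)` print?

-510763113

[0]=0x61 [1]=0x8e [2]=0x5f [3]=0x97 (big-endian) → word 0x618e5f97
tag [30+:2] = (word>>30) & 0x3 = 1
seq [0+:30] = (word>>0) & 0x3fffffff = 562978711  ←
seq signed 30b, MSB=1: 562978711 - 1073741824 = -510763113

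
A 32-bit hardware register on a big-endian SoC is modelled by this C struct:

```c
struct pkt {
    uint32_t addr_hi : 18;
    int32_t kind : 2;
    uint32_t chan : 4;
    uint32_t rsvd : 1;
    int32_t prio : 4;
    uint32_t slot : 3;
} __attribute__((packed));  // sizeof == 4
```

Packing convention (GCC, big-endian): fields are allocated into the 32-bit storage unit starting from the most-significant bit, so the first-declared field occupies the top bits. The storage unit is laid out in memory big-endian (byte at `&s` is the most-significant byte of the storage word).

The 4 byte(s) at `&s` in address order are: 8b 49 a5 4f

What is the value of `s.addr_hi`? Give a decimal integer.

142630

[0]=0x8b [1]=0x49 [2]=0xa5 [3]=0x4f (big-endian) → word 0x8b49a54f
addr_hi [14+:18] = (word>>14) & 0x3ffff = 142630  ←
kind [12+:2] = (word>>12) & 0x3 = 2
chan [8+:4] = (word>>8) & 0xf = 5
rsvd [7+:1] = (word>>7) & 0x1 = 0
prio [3+:4] = (word>>3) & 0xf = 9
slot [0+:3] = (word>>0) & 0x7 = 7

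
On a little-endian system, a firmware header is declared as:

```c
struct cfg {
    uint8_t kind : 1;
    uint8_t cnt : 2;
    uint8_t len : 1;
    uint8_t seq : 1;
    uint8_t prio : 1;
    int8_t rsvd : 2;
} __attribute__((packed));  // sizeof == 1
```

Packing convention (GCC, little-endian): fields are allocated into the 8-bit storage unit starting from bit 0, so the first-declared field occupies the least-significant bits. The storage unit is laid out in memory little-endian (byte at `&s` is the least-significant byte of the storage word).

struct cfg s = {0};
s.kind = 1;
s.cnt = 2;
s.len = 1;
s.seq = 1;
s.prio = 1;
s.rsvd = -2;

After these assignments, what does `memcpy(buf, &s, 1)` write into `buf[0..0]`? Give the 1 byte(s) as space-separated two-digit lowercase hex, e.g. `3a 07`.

[0+:1] kind=1 & 0x1 = 0x1; word=0x01
[1+:2] cnt=2 & 0x3 = 0x2; word=0x05
[3+:1] len=1 & 0x1 = 0x1; word=0x0d
[4+:1] seq=1 & 0x1 = 0x1; word=0x1d
[5+:1] prio=1 & 0x1 = 0x1; word=0x3d
[6+:2] rsvd=-2 & 0x3 = 0x2; word=0xbd
word = 0xbd → little-endian bytes:
  [0]=0xbd

bd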